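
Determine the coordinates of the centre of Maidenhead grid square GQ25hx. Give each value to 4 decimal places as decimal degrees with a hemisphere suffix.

75.9792° N, 55.3750° W

Field G=6, Q=16: +6·20° lon, +16·10° lat → SW at lon -60°, lat 70°.
Square 2, 5: +2·2° lon, +5·1° lat → SW at lon -56°, lat 75°.
Subsquare h=7, x=23: +7·0.0833333° lon, +23·0.0416667° lat → SW at lon -55.4167°, lat 75.9583°.
Cell spans 0.0833333° lon × 0.0416667° lat. Centre is SW corner plus half of each.
latitude 75.9792° N, longitude 55.3750° W.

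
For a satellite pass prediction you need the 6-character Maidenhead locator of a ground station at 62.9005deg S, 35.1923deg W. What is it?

HC27jc

Add 180° to longitude and 90° to latitude: 144.8077, 27.0995.
Field: 144.8077/20 → 7 → H, 27.0995/10 → 2 → C; chars HC.
Square: 4.8077/2 → 2, 7.0995/1 → 7; chars 27.
Subsquare: 0.8077/0.0833333 → 9 → j, 0.0995/0.0416667 → 2 → c; chars jc.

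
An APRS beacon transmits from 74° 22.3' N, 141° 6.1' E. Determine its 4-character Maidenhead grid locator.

QQ04

Offset from 180°W / 90°S: lon 321.10°, lat 164.37°.
Field (20°×10°, letters A–R): lon ⌊321.10/20⌋ = 16 → Q; lat ⌊164.37/10⌋ = 16 → Q.
Square (2°×1°, digits 0–9): lon ⌊1.10/2⌋ = 0; lat ⌊4.37/1⌋ = 4.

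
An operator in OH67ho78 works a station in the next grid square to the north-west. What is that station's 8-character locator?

Longitude extended square 7; −1 → 6.
Latitude extended square 8; +1 → 9.

OH67ho69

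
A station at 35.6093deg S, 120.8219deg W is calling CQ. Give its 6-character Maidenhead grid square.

CF94oj

Offset from 180°W / 90°S: lon 59.1781°, lat 54.3907°.
Field: 59.1781/20 → 2 → C, 54.3907/10 → 5 → F; chars CF.
Square: 19.1781/2 → 9, 4.3907/1 → 4; chars 94.
Subsquare: 1.1781/0.0833333 → 14 → o, 0.3907/0.0416667 → 9 → j; chars oj.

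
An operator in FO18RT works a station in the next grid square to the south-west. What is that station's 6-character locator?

FO18qs

Longitude subsquare r = 17; −1 → 16 = q.
Latitude subsquare t = 19; −1 → 18 = s.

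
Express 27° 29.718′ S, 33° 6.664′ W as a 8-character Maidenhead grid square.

Offset from 180°W / 90°S: lon 146.88893°, lat 62.50470°.
Field (20°×10°, letters A–R): 146.88893/20 → 7 → H, 62.50470/10 → 6 → G; chars HG.
Square (2°×1°, digits 0–9): 6.88893/2 → 3, 2.50470/1 → 2; chars 32.
Subsquare (5′×2.5′, letters a–x): 0.88893/0.0833333 → 10 → k, 0.50470/0.0416667 → 12 → m; chars km.
Extended square (30″×15″, digits 0–9): 0.05560/0.00833333 → 6, 0.00470/0.00416667 → 1; chars 61.

HG32km61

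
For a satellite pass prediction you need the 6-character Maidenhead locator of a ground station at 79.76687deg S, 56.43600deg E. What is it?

Offset from 180°W / 90°S: lon 236.4360°, lat 10.2331°.
Field: 236.4360/20 → 11 → L, 10.2331/10 → 1 → B; chars LB.
Square: 16.4360/2 → 8, 0.2331/1 → 0; chars 80.
Subsquare: 0.4360/0.0833333 → 5 → f, 0.2331/0.0416667 → 5 → f; chars ff.

LB80ff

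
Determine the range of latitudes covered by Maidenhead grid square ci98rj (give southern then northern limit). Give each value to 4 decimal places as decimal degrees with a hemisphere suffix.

1.6250° S, 1.5833° S

Field C=2, I=8: +2·20° lon, +8·10° lat → SW at lon -140°, lat -10°.
Square 9, 8: +9·2° lon, +8·1° lat → SW at lon -122°, lat -2°.
Subsquare r=17, j=9: +17·0.0833333° lon, +9·0.0416667° lat → SW at lon -120.583°, lat -1.625°.
Cell spans 0.0833333° lon × 0.0416667° lat.
south 1.6250° S, north 1.5833° S.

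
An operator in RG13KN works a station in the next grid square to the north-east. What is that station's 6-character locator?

Longitude subsquare k = 10; +1 → 11 = l.
Latitude subsquare n = 13; +1 → 14 = o.

RG13lo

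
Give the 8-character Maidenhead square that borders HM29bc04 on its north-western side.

HM29ac95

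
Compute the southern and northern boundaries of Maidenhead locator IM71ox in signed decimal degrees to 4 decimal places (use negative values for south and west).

31.9583, 32.0000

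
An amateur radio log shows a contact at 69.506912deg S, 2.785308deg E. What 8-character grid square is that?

Shift to the Maidenhead origin (180°W, 90°S): lon 182.78531, lat 20.49309.
Field (20°×10°, letters A–R): lon ⌊182.78531/20⌋ = 9 → J; lat ⌊20.49309/10⌋ = 2 → C.
Square (2°×1°, digits 0–9): lon ⌊2.78531/2⌋ = 1; lat ⌊0.49309/1⌋ = 0.
Subsquare (5′×2.5′, letters a–x): lon ⌊0.78531/0.0833333⌋ = 9 → j; lat ⌊0.49309/0.0416667⌋ = 11 → l.
Extended square (30″×15″, digits 0–9): lon ⌊0.03531/0.00833333⌋ = 4; lat ⌊0.03475/0.00416667⌋ = 8.

JC10jl48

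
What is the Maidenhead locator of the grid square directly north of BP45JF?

BP45jg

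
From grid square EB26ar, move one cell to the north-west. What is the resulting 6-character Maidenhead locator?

Longitude subsquare a = 0; −1 → -1, wraps to 23 = x, carry into square.
Longitude square 2; −1 → 1.
Latitude subsquare r = 17; +1 → 18 = s.

EB16xs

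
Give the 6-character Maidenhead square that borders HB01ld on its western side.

Longitude subsquare l = 11; −1 → 10 = k.
The latitude characters are unchanged.

HB01kd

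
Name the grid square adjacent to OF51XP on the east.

OF61ap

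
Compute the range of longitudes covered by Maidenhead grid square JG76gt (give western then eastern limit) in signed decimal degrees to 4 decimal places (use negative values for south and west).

Field J=9, G=6: +9·20° lon, +6·10° lat → SW at lon 0°, lat -30°.
Square 7, 6: +7·2° lon, +6·1° lat → SW at lon 14°, lat -24°.
Subsquare g=6, t=19: +6·0.0833333° lon, +19·0.0416667° lat → SW at lon 14.5°, lat -23.2083°.
Cell spans 0.0833333° lon × 0.0416667° lat.
west 14.5000, east 14.5833.

14.5000, 14.5833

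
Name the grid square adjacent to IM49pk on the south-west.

Longitude subsquare p = 15; −1 → 14 = o.
Latitude subsquare k = 10; −1 → 9 = j.

IM49oj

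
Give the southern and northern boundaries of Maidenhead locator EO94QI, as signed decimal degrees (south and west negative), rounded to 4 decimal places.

54.3333, 54.3750

Field E=4, O=14: +4·20° lon, +14·10° lat → SW at lon -100°, lat 50°.
Square 9, 4: +9·2° lon, +4·1° lat → SW at lon -82°, lat 54°.
Subsquare q=16, i=8: +16·0.0833333° lon, +8·0.0416667° lat → SW at lon -80.6667°, lat 54.3333°.
Cell spans 0.0833333° lon × 0.0416667° lat.
south 54.3333, north 54.3750.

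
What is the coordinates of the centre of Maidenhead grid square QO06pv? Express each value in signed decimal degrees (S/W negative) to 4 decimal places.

Field Q=16, O=14: +16·20° lon, +14·10° lat → SW at lon 140°, lat 50°.
Square 0, 6: +0·2° lon, +6·1° lat → SW at lon 140°, lat 56°.
Subsquare p=15, v=21: +15·0.0833333° lon, +21·0.0416667° lat → SW at lon 141.25°, lat 56.875°.
Cell spans 0.0833333° lon × 0.0416667° lat. Centre is SW corner plus half of each.
latitude 56.8958, longitude 141.2917.

56.8958, 141.2917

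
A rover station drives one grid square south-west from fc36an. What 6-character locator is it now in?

FC26xm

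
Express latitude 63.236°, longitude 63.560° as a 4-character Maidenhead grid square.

Offset from 180°W / 90°S: lon 243.56°, lat 153.24°.
Field (20°×10°, letters A–R): lon ⌊243.56/20⌋ = 12 → M; lat ⌊153.24/10⌋ = 15 → P.
Square (2°×1°, digits 0–9): lon ⌊3.56/2⌋ = 1; lat ⌊3.24/1⌋ = 3.

MP13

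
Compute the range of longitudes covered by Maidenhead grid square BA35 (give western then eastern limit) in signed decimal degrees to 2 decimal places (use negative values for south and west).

-154.00, -152.00

Field B=1, A=0: +1·20° lon, +0·10° lat → SW at lon -160°, lat -90°.
Square 3, 5: +3·2° lon, +5·1° lat → SW at lon -154°, lat -85°.
Cell spans 2° lon × 1° lat.
west -154.00, east -152.00.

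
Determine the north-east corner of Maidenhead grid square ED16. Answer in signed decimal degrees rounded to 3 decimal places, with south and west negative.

-53.000, -96.000

Field E=4, D=3: +4·20° lon, +3·10° lat → SW at lon -100°, lat -60°.
Square 1, 6: +1·2° lon, +6·1° lat → SW at lon -98°, lat -54°.
Cell spans 2° lon × 1° lat. NE corner is SW corner plus one full cell.
latitude -53.000, longitude -96.000.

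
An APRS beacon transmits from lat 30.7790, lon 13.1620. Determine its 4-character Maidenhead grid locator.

Add 180° to longitude and 90° to latitude: 193.16, 120.78.
Field: lon ⌊193.16/20⌋ = 9 → J; lat ⌊120.78/10⌋ = 12 → M.
Square: lon ⌊13.16/2⌋ = 6; lat ⌊0.78/1⌋ = 0.

JM60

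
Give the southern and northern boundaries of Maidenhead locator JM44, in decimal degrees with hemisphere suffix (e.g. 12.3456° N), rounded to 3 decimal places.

34.000° N, 35.000° N

Field J=9, M=12: +9·20° lon, +12·10° lat → SW at lon 0°, lat 30°.
Square 4, 4: +4·2° lon, +4·1° lat → SW at lon 8°, lat 34°.
Cell spans 2° lon × 1° lat.
south 34.000° N, north 35.000° N.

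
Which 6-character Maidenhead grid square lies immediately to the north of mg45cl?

MG45cm

Latitude subsquare l = 11; +1 → 12 = m.
The longitude characters are unchanged.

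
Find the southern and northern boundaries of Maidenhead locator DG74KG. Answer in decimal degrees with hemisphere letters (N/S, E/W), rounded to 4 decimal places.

25.7500° S, 25.7083° S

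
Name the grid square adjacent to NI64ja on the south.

NI63jx

Latitude subsquare a = 0; −1 → -1, wraps to 23 = x, carry into square.
Latitude square 4; −1 → 3.
The longitude characters are unchanged.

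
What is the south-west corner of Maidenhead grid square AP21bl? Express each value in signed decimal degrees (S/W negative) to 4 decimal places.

Field A=0, P=15: +0·20° lon, +15·10° lat → SW at lon -180°, lat 60°.
Square 2, 1: +2·2° lon, +1·1° lat → SW at lon -176°, lat 61°.
Subsquare b=1, l=11: +1·0.0833333° lon, +11·0.0416667° lat → SW at lon -175.917°, lat 61.4583°.
latitude 61.4583, longitude -175.9167.

61.4583, -175.9167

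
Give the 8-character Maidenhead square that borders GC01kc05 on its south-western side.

Longitude extended square 0; −1 → -1, wraps to 9, carry into subsquare.
Longitude subsquare k = 10; −1 → 9 = j.
Latitude extended square 5; −1 → 4.

GC01jc94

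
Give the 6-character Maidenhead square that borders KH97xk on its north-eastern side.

LH07al

Longitude subsquare x = 23; +1 → 24, wraps to 0 = a, carry into square.
Longitude square 9; +1 → 10, wraps to 0, carry into field.
Longitude field K = 10; +1 → 11 = L.
Latitude subsquare k = 10; +1 → 11 = l.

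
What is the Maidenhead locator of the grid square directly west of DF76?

Longitude square 7; −1 → 6.
The latitude characters are unchanged.

DF66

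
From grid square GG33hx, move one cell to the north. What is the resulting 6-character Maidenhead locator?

Latitude subsquare x = 23; +1 → 24, wraps to 0 = a, carry into square.
Latitude square 3; +1 → 4.
The longitude characters are unchanged.

GG34ha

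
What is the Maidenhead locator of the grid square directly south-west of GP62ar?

GP52xq

Longitude subsquare a = 0; −1 → -1, wraps to 23 = x, carry into square.
Longitude square 6; −1 → 5.
Latitude subsquare r = 17; −1 → 16 = q.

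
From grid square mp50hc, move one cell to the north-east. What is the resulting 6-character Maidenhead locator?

MP50id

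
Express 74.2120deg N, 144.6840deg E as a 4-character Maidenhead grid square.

QQ24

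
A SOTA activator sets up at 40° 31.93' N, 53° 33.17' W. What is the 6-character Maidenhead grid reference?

GN30fm

Add 180° to longitude and 90° to latitude: 126.4472, 130.5322.
Field (20°×10°, letters A–R): 126.4472/20 → 6 → G, 130.5322/10 → 13 → N; chars GN.
Square (2°×1°, digits 0–9): 6.4472/2 → 3, 0.5322/1 → 0; chars 30.
Subsquare (5′×2.5′, letters a–x): 0.4472/0.0833333 → 5 → f, 0.5322/0.0416667 → 12 → m; chars fm.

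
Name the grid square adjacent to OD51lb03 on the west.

OD51kb93

Longitude extended square 0; −1 → -1, wraps to 9, carry into subsquare.
Longitude subsquare l = 11; −1 → 10 = k.
The latitude characters are unchanged.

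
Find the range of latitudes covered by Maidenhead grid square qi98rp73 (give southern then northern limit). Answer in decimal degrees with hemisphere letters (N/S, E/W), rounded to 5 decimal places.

1.36250° S, 1.35833° S

Field Q=16, I=8: +16·20° lon, +8·10° lat → SW at lon 140°, lat -10°.
Square 9, 8: +9·2° lon, +8·1° lat → SW at lon 158°, lat -2°.
Subsquare r=17, p=15: +17·0.0833333° lon, +15·0.0416667° lat → SW at lon 159.417°, lat -1.375°.
Extended square 7, 3: +7·0.00833333° lon, +3·0.00416667° lat → SW at lon 159.475°, lat -1.3625°.
Cell spans 0.00833333° lon × 0.00416667° lat.
south 1.36250° S, north 1.35833° S.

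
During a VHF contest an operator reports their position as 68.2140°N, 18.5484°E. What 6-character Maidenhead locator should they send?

Shift to the Maidenhead origin (180°W, 90°S): lon 198.5484, lat 158.2140.
Field: lon ⌊198.5484/20⌋ = 9 → J; lat ⌊158.2140/10⌋ = 15 → P.
Square: lon ⌊18.5484/2⌋ = 9; lat ⌊8.2140/1⌋ = 8.
Subsquare: lon ⌊0.5484/0.0833333⌋ = 6 → g; lat ⌊0.2140/0.0416667⌋ = 5 → f.

JP98gf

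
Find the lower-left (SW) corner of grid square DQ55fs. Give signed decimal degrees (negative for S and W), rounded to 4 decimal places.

75.7500, -109.5833

Field D=3, Q=16: +3·20° lon, +16·10° lat → SW at lon -120°, lat 70°.
Square 5, 5: +5·2° lon, +5·1° lat → SW at lon -110°, lat 75°.
Subsquare f=5, s=18: +5·0.0833333° lon, +18·0.0416667° lat → SW at lon -109.583°, lat 75.75°.
latitude 75.7500, longitude -109.5833.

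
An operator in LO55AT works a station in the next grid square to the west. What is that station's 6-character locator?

LO45xt

Longitude subsquare a = 0; −1 → -1, wraps to 23 = x, carry into square.
Longitude square 5; −1 → 4.
The latitude characters are unchanged.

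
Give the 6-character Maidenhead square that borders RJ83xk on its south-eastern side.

RJ93aj

Longitude subsquare x = 23; +1 → 24, wraps to 0 = a, carry into square.
Longitude square 8; +1 → 9.
Latitude subsquare k = 10; −1 → 9 = j.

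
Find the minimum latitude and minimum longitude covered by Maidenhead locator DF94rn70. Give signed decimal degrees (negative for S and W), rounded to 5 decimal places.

-35.45833, -100.52500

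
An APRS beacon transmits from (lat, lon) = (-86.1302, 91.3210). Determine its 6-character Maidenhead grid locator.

Add 180° to longitude and 90° to latitude: 271.3210, 3.8698.
Field: 271.3210/20 → 13 → N, 3.8698/10 → 0 → A; chars NA.
Square: 11.3210/2 → 5, 3.8698/1 → 3; chars 53.
Subsquare: 1.3210/0.0833333 → 15 → p, 0.8698/0.0416667 → 20 → u; chars pu.

NA53pu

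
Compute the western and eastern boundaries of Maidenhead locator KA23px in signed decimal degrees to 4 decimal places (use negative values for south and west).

Field K=10, A=0: +10·20° lon, +0·10° lat → SW at lon 20°, lat -90°.
Square 2, 3: +2·2° lon, +3·1° lat → SW at lon 24°, lat -87°.
Subsquare p=15, x=23: +15·0.0833333° lon, +23·0.0416667° lat → SW at lon 25.25°, lat -86.0417°.
Cell spans 0.0833333° lon × 0.0416667° lat.
west 25.2500, east 25.3333.

25.2500, 25.3333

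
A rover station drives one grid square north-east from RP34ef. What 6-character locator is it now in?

RP34fg

Longitude subsquare e = 4; +1 → 5 = f.
Latitude subsquare f = 5; +1 → 6 = g.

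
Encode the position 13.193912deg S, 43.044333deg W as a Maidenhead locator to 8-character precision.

GH86lt43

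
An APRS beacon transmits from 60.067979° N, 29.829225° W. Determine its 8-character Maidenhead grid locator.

HP50cb06

Shift to the Maidenhead origin (180°W, 90°S): lon 150.17077, lat 150.06798.
Field: lon ⌊150.17077/20⌋ = 7 → H; lat ⌊150.06798/10⌋ = 15 → P.
Square: lon ⌊10.17077/2⌋ = 5; lat ⌊0.06798/1⌋ = 0.
Subsquare: lon ⌊0.17077/0.0833333⌋ = 2 → c; lat ⌊0.06798/0.0416667⌋ = 1 → b.
Extended square: lon ⌊0.00411/0.00833333⌋ = 0; lat ⌊0.02631/0.00416667⌋ = 6.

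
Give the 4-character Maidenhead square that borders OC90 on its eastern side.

PC00

Longitude square 9; +1 → 10, wraps to 0, carry into field.
Longitude field O = 14; +1 → 15 = P.
The latitude characters are unchanged.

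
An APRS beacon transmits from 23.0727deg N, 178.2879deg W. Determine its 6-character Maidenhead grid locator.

AL03ub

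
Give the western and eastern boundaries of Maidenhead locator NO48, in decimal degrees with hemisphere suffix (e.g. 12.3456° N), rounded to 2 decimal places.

88.00° E, 90.00° E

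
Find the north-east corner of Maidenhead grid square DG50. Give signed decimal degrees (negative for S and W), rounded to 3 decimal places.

Field D=3, G=6: +3·20° lon, +6·10° lat → SW at lon -120°, lat -30°.
Square 5, 0: +5·2° lon, +0·1° lat → SW at lon -110°, lat -30°.
Cell spans 2° lon × 1° lat. NE corner is SW corner plus one full cell.
latitude -29.000, longitude -108.000.

-29.000, -108.000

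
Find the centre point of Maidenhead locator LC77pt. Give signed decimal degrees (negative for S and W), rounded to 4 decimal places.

-62.1875, 55.2917

Field L=11, C=2: +11·20° lon, +2·10° lat → SW at lon 40°, lat -70°.
Square 7, 7: +7·2° lon, +7·1° lat → SW at lon 54°, lat -63°.
Subsquare p=15, t=19: +15·0.0833333° lon, +19·0.0416667° lat → SW at lon 55.25°, lat -62.2083°.
Cell spans 0.0833333° lon × 0.0416667° lat. Centre is SW corner plus half of each.
latitude -62.1875, longitude 55.2917.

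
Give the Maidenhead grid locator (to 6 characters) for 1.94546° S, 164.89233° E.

Offset from 180°W / 90°S: lon 344.8923°, lat 88.0545°.
Field: 344.8923/20 → 17 → R, 88.0545/10 → 8 → I; chars RI.
Square: 4.8923/2 → 2, 8.0545/1 → 8; chars 28.
Subsquare: 0.8923/0.0833333 → 10 → k, 0.0545/0.0416667 → 1 → b; chars kb.

RI28kb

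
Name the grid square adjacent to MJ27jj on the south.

Latitude subsquare j = 9; −1 → 8 = i.
The longitude characters are unchanged.

MJ27ji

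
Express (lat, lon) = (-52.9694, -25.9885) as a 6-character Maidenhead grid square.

Add 180° to longitude and 90° to latitude: 154.0115, 37.0306.
Field: lon ⌊154.0115/20⌋ = 7 → H; lat ⌊37.0306/10⌋ = 3 → D.
Square: lon ⌊14.0115/2⌋ = 7; lat ⌊7.0306/1⌋ = 7.
Subsquare: lon ⌊0.0115/0.0833333⌋ = 0 → a; lat ⌊0.0306/0.0416667⌋ = 0 → a.

HD77aa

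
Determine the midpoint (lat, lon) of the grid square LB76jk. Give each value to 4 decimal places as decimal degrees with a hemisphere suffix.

73.5625° S, 54.7917° E

Field L=11, B=1: +11·20° lon, +1·10° lat → SW at lon 40°, lat -80°.
Square 7, 6: +7·2° lon, +6·1° lat → SW at lon 54°, lat -74°.
Subsquare j=9, k=10: +9·0.0833333° lon, +10·0.0416667° lat → SW at lon 54.75°, lat -73.5833°.
Cell spans 0.0833333° lon × 0.0416667° lat. Centre is SW corner plus half of each.
latitude 73.5625° S, longitude 54.7917° E.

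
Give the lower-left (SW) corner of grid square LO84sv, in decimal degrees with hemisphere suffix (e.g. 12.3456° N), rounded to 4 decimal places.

54.8750° N, 57.5000° E

Field L=11, O=14: +11·20° lon, +14·10° lat → SW at lon 40°, lat 50°.
Square 8, 4: +8·2° lon, +4·1° lat → SW at lon 56°, lat 54°.
Subsquare s=18, v=21: +18·0.0833333° lon, +21·0.0416667° lat → SW at lon 57.5°, lat 54.875°.
latitude 54.8750° N, longitude 57.5000° E.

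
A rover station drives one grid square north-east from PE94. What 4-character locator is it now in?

Longitude square 9; +1 → 10, wraps to 0, carry into field.
Longitude field P = 15; +1 → 16 = Q.
Latitude square 4; +1 → 5.

QE05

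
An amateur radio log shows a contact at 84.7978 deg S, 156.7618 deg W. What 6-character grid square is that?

BA15oe

Add 180° to longitude and 90° to latitude: 23.2382, 5.2022.
Field: lon ⌊23.2382/20⌋ = 1 → B; lat ⌊5.2022/10⌋ = 0 → A.
Square: lon ⌊3.2382/2⌋ = 1; lat ⌊5.2022/1⌋ = 5.
Subsquare: lon ⌊1.2382/0.0833333⌋ = 14 → o; lat ⌊0.2022/0.0416667⌋ = 4 → e.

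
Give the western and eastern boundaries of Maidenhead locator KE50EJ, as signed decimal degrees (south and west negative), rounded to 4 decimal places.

30.3333, 30.4167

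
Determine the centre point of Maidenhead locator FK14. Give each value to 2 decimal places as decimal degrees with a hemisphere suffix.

14.50° N, 77.00° W

Field F=5, K=10: +5·20° lon, +10·10° lat → SW at lon -80°, lat 10°.
Square 1, 4: +1·2° lon, +4·1° lat → SW at lon -78°, lat 14°.
Cell spans 2° lon × 1° lat. Centre is SW corner plus half of each.
latitude 14.50° N, longitude 77.00° W.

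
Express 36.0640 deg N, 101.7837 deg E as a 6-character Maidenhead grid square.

OM06vb

Shift to the Maidenhead origin (180°W, 90°S): lon 281.7837, lat 126.0640.
Field: 281.7837/20 → 14 → O, 126.0640/10 → 12 → M; chars OM.
Square: 1.7837/2 → 0, 6.0640/1 → 6; chars 06.
Subsquare: 1.7837/0.0833333 → 21 → v, 0.0640/0.0416667 → 1 → b; chars vb.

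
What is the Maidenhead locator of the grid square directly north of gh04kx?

GH05ka

Latitude subsquare x = 23; +1 → 24, wraps to 0 = a, carry into square.
Latitude square 4; +1 → 5.
The longitude characters are unchanged.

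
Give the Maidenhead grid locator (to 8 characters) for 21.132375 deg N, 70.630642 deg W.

FL41qd41

Offset from 180°W / 90°S: lon 109.36936°, lat 111.13237°.
Field: lon ⌊109.36936/20⌋ = 5 → F; lat ⌊111.13237/10⌋ = 11 → L.
Square: lon ⌊9.36936/2⌋ = 4; lat ⌊1.13237/1⌋ = 1.
Subsquare: lon ⌊1.36936/0.0833333⌋ = 16 → q; lat ⌊0.13237/0.0416667⌋ = 3 → d.
Extended square: lon ⌊0.03602/0.00833333⌋ = 4; lat ⌊0.00737/0.00416667⌋ = 1.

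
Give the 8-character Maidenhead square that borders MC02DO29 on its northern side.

MC02dp20

Latitude extended square 9; +1 → 10, wraps to 0, carry into subsquare.
Latitude subsquare o = 14; +1 → 15 = p.
The longitude characters are unchanged.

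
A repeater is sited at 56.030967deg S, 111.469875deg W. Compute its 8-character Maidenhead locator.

Offset from 180°W / 90°S: lon 68.53012°, lat 33.96903°.
Field: lon ⌊68.53012/20⌋ = 3 → D; lat ⌊33.96903/10⌋ = 3 → D.
Square: lon ⌊8.53012/2⌋ = 4; lat ⌊3.96903/1⌋ = 3.
Subsquare: lon ⌊0.53012/0.0833333⌋ = 6 → g; lat ⌊0.96903/0.0416667⌋ = 23 → x.
Extended square: lon ⌊0.03012/0.00833333⌋ = 3; lat ⌊0.01070/0.00416667⌋ = 2.

DD43gx32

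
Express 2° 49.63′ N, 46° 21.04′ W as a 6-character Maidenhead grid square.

GJ62tt

Offset from 180°W / 90°S: lon 133.6493°, lat 92.8272°.
Field (20°×10°, letters A–R): 133.6493/20 → 6 → G, 92.8272/10 → 9 → J; chars GJ.
Square (2°×1°, digits 0–9): 13.6493/2 → 6, 2.8272/1 → 2; chars 62.
Subsquare (5′×2.5′, letters a–x): 1.6493/0.0833333 → 19 → t, 0.8272/0.0416667 → 19 → t; chars tt.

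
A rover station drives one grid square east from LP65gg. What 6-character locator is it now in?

Longitude subsquare g = 6; +1 → 7 = h.
The latitude characters are unchanged.

LP65hg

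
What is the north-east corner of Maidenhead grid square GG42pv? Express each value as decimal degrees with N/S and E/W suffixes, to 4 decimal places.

27.0833° S, 50.6667° W

Field G=6, G=6: +6·20° lon, +6·10° lat → SW at lon -60°, lat -30°.
Square 4, 2: +4·2° lon, +2·1° lat → SW at lon -52°, lat -28°.
Subsquare p=15, v=21: +15·0.0833333° lon, +21·0.0416667° lat → SW at lon -50.75°, lat -27.125°.
Cell spans 0.0833333° lon × 0.0416667° lat. NE corner is SW corner plus one full cell.
latitude 27.0833° S, longitude 50.6667° W.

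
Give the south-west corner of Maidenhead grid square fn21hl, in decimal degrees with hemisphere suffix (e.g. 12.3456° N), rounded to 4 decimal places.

Field F=5, N=13: +5·20° lon, +13·10° lat → SW at lon -80°, lat 40°.
Square 2, 1: +2·2° lon, +1·1° lat → SW at lon -76°, lat 41°.
Subsquare h=7, l=11: +7·0.0833333° lon, +11·0.0416667° lat → SW at lon -75.4167°, lat 41.4583°.
latitude 41.4583° N, longitude 75.4167° W.

41.4583° N, 75.4167° W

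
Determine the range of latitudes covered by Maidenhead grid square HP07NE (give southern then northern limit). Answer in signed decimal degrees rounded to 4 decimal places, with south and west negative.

67.1667, 67.2083

Field H=7, P=15: +7·20° lon, +15·10° lat → SW at lon -40°, lat 60°.
Square 0, 7: +0·2° lon, +7·1° lat → SW at lon -40°, lat 67°.
Subsquare n=13, e=4: +13·0.0833333° lon, +4·0.0416667° lat → SW at lon -38.9167°, lat 67.1667°.
Cell spans 0.0833333° lon × 0.0416667° lat.
south 67.1667, north 67.2083.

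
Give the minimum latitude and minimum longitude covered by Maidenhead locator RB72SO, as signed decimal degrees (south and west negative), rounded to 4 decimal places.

-77.4167, 175.5000

Field R=17, B=1: +17·20° lon, +1·10° lat → SW at lon 160°, lat -80°.
Square 7, 2: +7·2° lon, +2·1° lat → SW at lon 174°, lat -78°.
Subsquare s=18, o=14: +18·0.0833333° lon, +14·0.0416667° lat → SW at lon 175.5°, lat -77.4167°.
latitude -77.4167, longitude 175.5000.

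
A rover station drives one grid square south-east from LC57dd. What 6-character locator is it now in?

LC57ec

Longitude subsquare d = 3; +1 → 4 = e.
Latitude subsquare d = 3; −1 → 2 = c.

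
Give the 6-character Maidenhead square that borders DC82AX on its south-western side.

DC72xw

Longitude subsquare a = 0; −1 → -1, wraps to 23 = x, carry into square.
Longitude square 8; −1 → 7.
Latitude subsquare x = 23; −1 → 22 = w.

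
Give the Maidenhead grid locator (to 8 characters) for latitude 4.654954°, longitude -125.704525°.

Add 180° to longitude and 90° to latitude: 54.29547, 94.65495.
Field: lon ⌊54.29547/20⌋ = 2 → C; lat ⌊94.65495/10⌋ = 9 → J.
Square: lon ⌊14.29547/2⌋ = 7; lat ⌊4.65495/1⌋ = 4.
Subsquare: lon ⌊0.29547/0.0833333⌋ = 3 → d; lat ⌊0.65495/0.0416667⌋ = 15 → p.
Extended square: lon ⌊0.04547/0.00833333⌋ = 5; lat ⌊0.02995/0.00416667⌋ = 7.

CJ74dp57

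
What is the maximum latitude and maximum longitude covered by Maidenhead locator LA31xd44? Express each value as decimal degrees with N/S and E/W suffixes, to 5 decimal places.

88.85417° S, 47.95833° E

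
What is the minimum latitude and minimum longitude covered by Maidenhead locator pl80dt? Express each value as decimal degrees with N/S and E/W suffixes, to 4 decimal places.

20.7917° N, 136.2500° E

Field P=15, L=11: +15·20° lon, +11·10° lat → SW at lon 120°, lat 20°.
Square 8, 0: +8·2° lon, +0·1° lat → SW at lon 136°, lat 20°.
Subsquare d=3, t=19: +3·0.0833333° lon, +19·0.0416667° lat → SW at lon 136.25°, lat 20.7917°.
latitude 20.7917° N, longitude 136.2500° E.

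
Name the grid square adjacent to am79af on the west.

AM69xf

Longitude subsquare a = 0; −1 → -1, wraps to 23 = x, carry into square.
Longitude square 7; −1 → 6.
The latitude characters are unchanged.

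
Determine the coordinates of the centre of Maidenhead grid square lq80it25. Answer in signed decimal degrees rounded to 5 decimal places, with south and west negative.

Field L=11, Q=16: +11·20° lon, +16·10° lat → SW at lon 40°, lat 70°.
Square 8, 0: +8·2° lon, +0·1° lat → SW at lon 56°, lat 70°.
Subsquare i=8, t=19: +8·0.0833333° lon, +19·0.0416667° lat → SW at lon 56.6667°, lat 70.7917°.
Extended square 2, 5: +2·0.00833333° lon, +5·0.00416667° lat → SW at lon 56.6833°, lat 70.8125°.
Cell spans 0.00833333° lon × 0.00416667° lat. Centre is SW corner plus half of each.
latitude 70.81458, longitude 56.68750.

70.81458, 56.68750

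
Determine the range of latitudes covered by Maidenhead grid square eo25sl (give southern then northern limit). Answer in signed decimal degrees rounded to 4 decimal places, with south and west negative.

55.4583, 55.5000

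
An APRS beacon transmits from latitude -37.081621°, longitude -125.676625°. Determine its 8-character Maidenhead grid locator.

CF72dw80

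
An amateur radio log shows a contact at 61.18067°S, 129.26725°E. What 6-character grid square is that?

Add 180° to longitude and 90° to latitude: 309.2672, 28.8193.
Field: 309.2672/20 → 15 → P, 28.8193/10 → 2 → C; chars PC.
Square: 9.2672/2 → 4, 8.8193/1 → 8; chars 48.
Subsquare: 1.2672/0.0833333 → 15 → p, 0.8193/0.0416667 → 19 → t; chars pt.

PC48pt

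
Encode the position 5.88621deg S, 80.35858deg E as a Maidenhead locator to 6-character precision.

Offset from 180°W / 90°S: lon 260.3586°, lat 84.1138°.
Field: lon ⌊260.3586/20⌋ = 13 → N; lat ⌊84.1138/10⌋ = 8 → I.
Square: lon ⌊0.3586/2⌋ = 0; lat ⌊4.1138/1⌋ = 4.
Subsquare: lon ⌊0.3586/0.0833333⌋ = 4 → e; lat ⌊0.1138/0.0416667⌋ = 2 → c.

NI04ec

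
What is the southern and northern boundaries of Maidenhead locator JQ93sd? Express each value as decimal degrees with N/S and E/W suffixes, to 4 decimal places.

73.1250° N, 73.1667° N

Field J=9, Q=16: +9·20° lon, +16·10° lat → SW at lon 0°, lat 70°.
Square 9, 3: +9·2° lon, +3·1° lat → SW at lon 18°, lat 73°.
Subsquare s=18, d=3: +18·0.0833333° lon, +3·0.0416667° lat → SW at lon 19.5°, lat 73.125°.
Cell spans 0.0833333° lon × 0.0416667° lat.
south 73.1250° N, north 73.1667° N.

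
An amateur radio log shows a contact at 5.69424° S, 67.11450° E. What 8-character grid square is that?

MI34nh33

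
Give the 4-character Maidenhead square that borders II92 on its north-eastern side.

Longitude square 9; +1 → 10, wraps to 0, carry into field.
Longitude field I = 8; +1 → 9 = J.
Latitude square 2; +1 → 3.

JI03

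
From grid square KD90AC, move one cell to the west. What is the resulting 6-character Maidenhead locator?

Longitude subsquare a = 0; −1 → -1, wraps to 23 = x, carry into square.
Longitude square 9; −1 → 8.
The latitude characters are unchanged.

KD80xc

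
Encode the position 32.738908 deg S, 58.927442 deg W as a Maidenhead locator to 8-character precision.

GF07mg82

Offset from 180°W / 90°S: lon 121.07256°, lat 57.26109°.
Field: lon ⌊121.07256/20⌋ = 6 → G; lat ⌊57.26109/10⌋ = 5 → F.
Square: lon ⌊1.07256/2⌋ = 0; lat ⌊7.26109/1⌋ = 7.
Subsquare: lon ⌊1.07256/0.0833333⌋ = 12 → m; lat ⌊0.26109/0.0416667⌋ = 6 → g.
Extended square: lon ⌊0.07256/0.00833333⌋ = 8; lat ⌊0.01109/0.00416667⌋ = 2.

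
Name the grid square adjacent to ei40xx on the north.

EI41xa

Latitude subsquare x = 23; +1 → 24, wraps to 0 = a, carry into square.
Latitude square 0; +1 → 1.
The longitude characters are unchanged.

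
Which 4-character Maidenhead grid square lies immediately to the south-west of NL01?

Longitude square 0; −1 → -1, wraps to 9, carry into field.
Longitude field N = 13; −1 → 12 = M.
Latitude square 1; −1 → 0.

ML90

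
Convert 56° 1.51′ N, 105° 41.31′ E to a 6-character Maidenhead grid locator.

Add 180° to longitude and 90° to latitude: 285.6885, 146.0252.
Field (20°×10°, letters A–R): lon ⌊285.6885/20⌋ = 14 → O; lat ⌊146.0252/10⌋ = 14 → O.
Square (2°×1°, digits 0–9): lon ⌊5.6885/2⌋ = 2; lat ⌊6.0252/1⌋ = 6.
Subsquare (5′×2.5′, letters a–x): lon ⌊1.6885/0.0833333⌋ = 20 → u; lat ⌊0.0252/0.0416667⌋ = 0 → a.

OO26ua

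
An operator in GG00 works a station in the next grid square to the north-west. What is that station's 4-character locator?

FG91

Longitude square 0; −1 → -1, wraps to 9, carry into field.
Longitude field G = 6; −1 → 5 = F.
Latitude square 0; +1 → 1.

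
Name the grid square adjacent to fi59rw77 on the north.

Latitude extended square 7; +1 → 8.
The longitude characters are unchanged.

FI59rw78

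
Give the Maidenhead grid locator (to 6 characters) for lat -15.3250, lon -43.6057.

GH84eq

Shift to the Maidenhead origin (180°W, 90°S): lon 136.3943, lat 74.6750.
Field (20°×10°, letters A–R): lon ⌊136.3943/20⌋ = 6 → G; lat ⌊74.6750/10⌋ = 7 → H.
Square (2°×1°, digits 0–9): lon ⌊16.3943/2⌋ = 8; lat ⌊4.6750/1⌋ = 4.
Subsquare (5′×2.5′, letters a–x): lon ⌊0.3943/0.0833333⌋ = 4 → e; lat ⌊0.6750/0.0416667⌋ = 16 → q.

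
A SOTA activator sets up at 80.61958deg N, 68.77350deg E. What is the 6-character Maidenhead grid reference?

MR40jo

Offset from 180°W / 90°S: lon 248.7735°, lat 170.6196°.
Field: lon ⌊248.7735/20⌋ = 12 → M; lat ⌊170.6196/10⌋ = 17 → R.
Square: lon ⌊8.7735/2⌋ = 4; lat ⌊0.6196/1⌋ = 0.
Subsquare: lon ⌊0.7735/0.0833333⌋ = 9 → j; lat ⌊0.6196/0.0416667⌋ = 14 → o.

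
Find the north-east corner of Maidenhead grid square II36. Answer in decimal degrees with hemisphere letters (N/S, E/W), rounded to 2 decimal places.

Field I=8, I=8: +8·20° lon, +8·10° lat → SW at lon -20°, lat -10°.
Square 3, 6: +3·2° lon, +6·1° lat → SW at lon -14°, lat -4°.
Cell spans 2° lon × 1° lat. NE corner is SW corner plus one full cell.
latitude 3.00° S, longitude 12.00° W.

3.00° S, 12.00° W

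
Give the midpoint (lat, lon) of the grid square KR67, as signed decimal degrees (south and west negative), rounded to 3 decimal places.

87.500, 33.000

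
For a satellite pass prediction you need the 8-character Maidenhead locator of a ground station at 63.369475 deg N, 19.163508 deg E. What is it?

JP93ni98

Add 180° to longitude and 90° to latitude: 199.16351, 153.36947.
Field (20°×10°, letters A–R): 199.16351/20 → 9 → J, 153.36947/10 → 15 → P; chars JP.
Square (2°×1°, digits 0–9): 19.16351/2 → 9, 3.36947/1 → 3; chars 93.
Subsquare (5′×2.5′, letters a–x): 1.16351/0.0833333 → 13 → n, 0.36947/0.0416667 → 8 → i; chars ni.
Extended square (30″×15″, digits 0–9): 0.08017/0.00833333 → 9, 0.03614/0.00416667 → 8; chars 98.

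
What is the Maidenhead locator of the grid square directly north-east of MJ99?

NK00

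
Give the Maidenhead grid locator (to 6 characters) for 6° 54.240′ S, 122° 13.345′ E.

Offset from 180°W / 90°S: lon 302.2224°, lat 83.0960°.
Field: lon ⌊302.2224/20⌋ = 15 → P; lat ⌊83.0960/10⌋ = 8 → I.
Square: lon ⌊2.2224/2⌋ = 1; lat ⌊3.0960/1⌋ = 3.
Subsquare: lon ⌊0.2224/0.0833333⌋ = 2 → c; lat ⌊0.0960/0.0416667⌋ = 2 → c.

PI13cc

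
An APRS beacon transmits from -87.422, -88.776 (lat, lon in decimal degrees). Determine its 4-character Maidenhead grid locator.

EA52

Shift to the Maidenhead origin (180°W, 90°S): lon 91.22, lat 2.58.
Field: lon ⌊91.22/20⌋ = 4 → E; lat ⌊2.58/10⌋ = 0 → A.
Square: lon ⌊11.22/2⌋ = 5; lat ⌊2.58/1⌋ = 2.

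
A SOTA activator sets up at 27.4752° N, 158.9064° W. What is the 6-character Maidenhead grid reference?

BL07nl

Offset from 180°W / 90°S: lon 21.0936°, lat 117.4752°.
Field: 21.0936/20 → 1 → B, 117.4752/10 → 11 → L; chars BL.
Square: 1.0936/2 → 0, 7.4752/1 → 7; chars 07.
Subsquare: 1.0936/0.0833333 → 13 → n, 0.4752/0.0416667 → 11 → l; chars nl.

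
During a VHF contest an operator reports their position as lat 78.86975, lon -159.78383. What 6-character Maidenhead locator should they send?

Offset from 180°W / 90°S: lon 20.2162°, lat 168.8698°.
Field: 20.2162/20 → 1 → B, 168.8698/10 → 16 → Q; chars BQ.
Square: 0.2162/2 → 0, 8.8698/1 → 8; chars 08.
Subsquare: 0.2162/0.0833333 → 2 → c, 0.8698/0.0416667 → 20 → u; chars cu.

BQ08cu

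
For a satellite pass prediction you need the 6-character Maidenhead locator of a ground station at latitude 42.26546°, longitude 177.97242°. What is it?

RN82xg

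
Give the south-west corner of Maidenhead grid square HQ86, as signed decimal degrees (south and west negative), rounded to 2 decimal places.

76.00, -24.00

Field H=7, Q=16: +7·20° lon, +16·10° lat → SW at lon -40°, lat 70°.
Square 8, 6: +8·2° lon, +6·1° lat → SW at lon -24°, lat 76°.
latitude 76.00, longitude -24.00.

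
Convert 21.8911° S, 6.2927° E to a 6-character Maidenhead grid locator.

Shift to the Maidenhead origin (180°W, 90°S): lon 186.2927, lat 68.1089.
Field: 186.2927/20 → 9 → J, 68.1089/10 → 6 → G; chars JG.
Square: 6.2927/2 → 3, 8.1089/1 → 8; chars 38.
Subsquare: 0.2927/0.0833333 → 3 → d, 0.1089/0.0416667 → 2 → c; chars dc.

JG38dc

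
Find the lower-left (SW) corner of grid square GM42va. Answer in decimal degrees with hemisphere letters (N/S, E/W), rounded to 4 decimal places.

32.0000° N, 50.2500° W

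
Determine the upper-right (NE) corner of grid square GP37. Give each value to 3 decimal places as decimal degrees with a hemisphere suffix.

Field G=6, P=15: +6·20° lon, +15·10° lat → SW at lon -60°, lat 60°.
Square 3, 7: +3·2° lon, +7·1° lat → SW at lon -54°, lat 67°.
Cell spans 2° lon × 1° lat. NE corner is SW corner plus one full cell.
latitude 68.000° N, longitude 52.000° W.

68.000° N, 52.000° W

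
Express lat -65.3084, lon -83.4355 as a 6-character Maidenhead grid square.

Shift to the Maidenhead origin (180°W, 90°S): lon 96.5645, lat 24.6916.
Field: lon ⌊96.5645/20⌋ = 4 → E; lat ⌊24.6916/10⌋ = 2 → C.
Square: lon ⌊16.5645/2⌋ = 8; lat ⌊4.6916/1⌋ = 4.
Subsquare: lon ⌊0.5645/0.0833333⌋ = 6 → g; lat ⌊0.6916/0.0416667⌋ = 16 → q.

EC84gq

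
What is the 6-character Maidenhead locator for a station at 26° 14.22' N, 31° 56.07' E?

Offset from 180°W / 90°S: lon 211.9345°, lat 116.2370°.
Field: lon ⌊211.9345/20⌋ = 10 → K; lat ⌊116.2370/10⌋ = 11 → L.
Square: lon ⌊11.9345/2⌋ = 5; lat ⌊6.2370/1⌋ = 6.
Subsquare: lon ⌊1.9345/0.0833333⌋ = 23 → x; lat ⌊0.2370/0.0416667⌋ = 5 → f.

KL56xf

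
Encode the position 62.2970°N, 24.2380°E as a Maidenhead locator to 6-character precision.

KP22ch

Offset from 180°W / 90°S: lon 204.2380°, lat 152.2970°.
Field: lon ⌊204.2380/20⌋ = 10 → K; lat ⌊152.2970/10⌋ = 15 → P.
Square: lon ⌊4.2380/2⌋ = 2; lat ⌊2.2970/1⌋ = 2.
Subsquare: lon ⌊0.2380/0.0833333⌋ = 2 → c; lat ⌊0.2970/0.0416667⌋ = 7 → h.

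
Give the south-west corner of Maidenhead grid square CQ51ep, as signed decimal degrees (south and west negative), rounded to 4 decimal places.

71.6250, -129.6667

Field C=2, Q=16: +2·20° lon, +16·10° lat → SW at lon -140°, lat 70°.
Square 5, 1: +5·2° lon, +1·1° lat → SW at lon -130°, lat 71°.
Subsquare e=4, p=15: +4·0.0833333° lon, +15·0.0416667° lat → SW at lon -129.667°, lat 71.625°.
latitude 71.6250, longitude -129.6667.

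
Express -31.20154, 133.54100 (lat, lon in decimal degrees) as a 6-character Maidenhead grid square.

Offset from 180°W / 90°S: lon 313.5410°, lat 58.7985°.
Field: 313.5410/20 → 15 → P, 58.7985/10 → 5 → F; chars PF.
Square: 13.5410/2 → 6, 8.7985/1 → 8; chars 68.
Subsquare: 1.5410/0.0833333 → 18 → s, 0.7985/0.0416667 → 19 → t; chars st.

PF68st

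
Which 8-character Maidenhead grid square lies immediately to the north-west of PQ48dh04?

Longitude extended square 0; −1 → -1, wraps to 9, carry into subsquare.
Longitude subsquare d = 3; −1 → 2 = c.
Latitude extended square 4; +1 → 5.

PQ48ch95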